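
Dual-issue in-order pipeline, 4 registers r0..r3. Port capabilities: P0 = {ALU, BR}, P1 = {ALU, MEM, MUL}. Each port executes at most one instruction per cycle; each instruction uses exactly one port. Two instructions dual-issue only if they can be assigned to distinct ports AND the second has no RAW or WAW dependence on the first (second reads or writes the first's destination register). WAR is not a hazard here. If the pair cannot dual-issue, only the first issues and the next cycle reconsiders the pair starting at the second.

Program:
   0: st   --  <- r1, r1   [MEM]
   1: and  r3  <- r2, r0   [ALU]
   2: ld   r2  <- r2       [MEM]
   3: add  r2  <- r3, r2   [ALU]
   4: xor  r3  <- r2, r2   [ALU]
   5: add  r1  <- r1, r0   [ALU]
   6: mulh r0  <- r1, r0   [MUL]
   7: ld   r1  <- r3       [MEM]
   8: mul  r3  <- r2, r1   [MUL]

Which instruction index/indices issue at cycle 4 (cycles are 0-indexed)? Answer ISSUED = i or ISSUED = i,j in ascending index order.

t=0 i0,i1:st.MEM and.ALU ; 2-wide
t=1 i2:ld.MEM ; RAW+WAW r2
t=2 i3:add.ALU ; RAW r2
t=3 i4,i5:xor.ALU add.ALU ; 2-wide
t=4 i6:mulh.MUL ; no-port MUL/MEM
t=5 i7:ld.MEM ; no-port MEM/MUL
t=6 i8:mul.MUL ; tail

ISSUED = 6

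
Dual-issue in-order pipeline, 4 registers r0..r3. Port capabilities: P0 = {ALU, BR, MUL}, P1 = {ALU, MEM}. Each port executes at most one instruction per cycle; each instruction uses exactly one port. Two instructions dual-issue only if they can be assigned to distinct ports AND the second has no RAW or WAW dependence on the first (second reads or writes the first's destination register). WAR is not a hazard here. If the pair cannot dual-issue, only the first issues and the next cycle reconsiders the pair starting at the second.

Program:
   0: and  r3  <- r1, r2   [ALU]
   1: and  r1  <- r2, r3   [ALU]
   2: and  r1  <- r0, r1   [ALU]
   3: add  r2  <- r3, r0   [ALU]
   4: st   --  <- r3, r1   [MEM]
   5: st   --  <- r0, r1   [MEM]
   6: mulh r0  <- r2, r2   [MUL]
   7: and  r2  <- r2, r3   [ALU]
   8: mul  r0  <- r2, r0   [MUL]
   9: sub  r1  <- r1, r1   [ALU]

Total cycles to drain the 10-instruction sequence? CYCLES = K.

CYCLES = 7

t=0 i0:and.ALU ; RAW r3
t=1 i1:and.ALU ; RAW+WAW r1
t=2 i2/i3:and.ALU+add.ALU ; 2-wide
t=3 i4:st.MEM ; no-port MEM/MEM
t=4 i5/i6:st.MEM+mulh.MUL ; 2-wide
t=5 i7:and.ALU ; RAW r2
t=6 i8/i9:mul.MUL+sub.ALU ; 2-wide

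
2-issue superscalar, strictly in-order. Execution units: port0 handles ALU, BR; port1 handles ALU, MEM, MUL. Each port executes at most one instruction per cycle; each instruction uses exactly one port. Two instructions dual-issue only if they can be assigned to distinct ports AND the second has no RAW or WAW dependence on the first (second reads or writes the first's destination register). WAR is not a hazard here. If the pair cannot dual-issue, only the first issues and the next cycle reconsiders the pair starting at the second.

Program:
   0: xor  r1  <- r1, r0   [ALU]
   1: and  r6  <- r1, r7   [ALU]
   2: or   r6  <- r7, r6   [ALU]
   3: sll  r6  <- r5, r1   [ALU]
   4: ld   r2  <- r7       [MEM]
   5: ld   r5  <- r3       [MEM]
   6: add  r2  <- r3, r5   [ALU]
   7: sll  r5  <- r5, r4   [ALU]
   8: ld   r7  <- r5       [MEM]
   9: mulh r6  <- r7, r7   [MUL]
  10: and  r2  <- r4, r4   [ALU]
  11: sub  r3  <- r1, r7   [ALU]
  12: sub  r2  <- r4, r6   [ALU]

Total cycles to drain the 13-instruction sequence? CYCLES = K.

CYCLES = 9

  cy0 -> i0 (xor) RAW r1
  cy1 -> i1 (and) RAW+WAW r6
  cy2 -> i2 (or) WAW r6
  cy3 -> i3&i4 (sll+ld) dual
  cy4 -> i5 (ld) RAW r5
  cy5 -> i6&i7 (add+sll) dual
  cy6 -> i8 (ld) no-port MEM/MUL
  cy7 -> i9&i10 (mulh+and) dual
  cy8 -> i11&i12 (sub+sub) dual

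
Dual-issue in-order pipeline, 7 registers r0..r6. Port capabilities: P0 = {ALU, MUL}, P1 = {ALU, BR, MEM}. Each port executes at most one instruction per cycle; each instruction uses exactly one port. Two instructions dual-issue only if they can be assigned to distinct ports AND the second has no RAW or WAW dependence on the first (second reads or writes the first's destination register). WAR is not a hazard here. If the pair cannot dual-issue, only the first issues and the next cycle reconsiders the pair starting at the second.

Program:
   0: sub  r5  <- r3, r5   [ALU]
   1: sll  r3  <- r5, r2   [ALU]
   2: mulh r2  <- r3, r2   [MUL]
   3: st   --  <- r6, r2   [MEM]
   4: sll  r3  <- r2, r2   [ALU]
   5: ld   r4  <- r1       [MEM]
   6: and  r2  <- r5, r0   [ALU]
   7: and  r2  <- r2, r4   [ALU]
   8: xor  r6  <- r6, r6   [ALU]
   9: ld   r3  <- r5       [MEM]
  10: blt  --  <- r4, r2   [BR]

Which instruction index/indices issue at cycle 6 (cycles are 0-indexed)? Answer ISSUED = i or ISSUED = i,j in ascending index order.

ISSUED = 9

c0: i0 sub  RAW r5
c1: i1 sll  RAW r3
c2: i2 mulh  RAW r2
c3: i3+i4 st sll  2-wide
c4: i5+i6 ld and  2-wide
c5: i7+i8 and xor  2-wide
c6: i9 ld  no-port MEM/BR
c7: i10 blt  tail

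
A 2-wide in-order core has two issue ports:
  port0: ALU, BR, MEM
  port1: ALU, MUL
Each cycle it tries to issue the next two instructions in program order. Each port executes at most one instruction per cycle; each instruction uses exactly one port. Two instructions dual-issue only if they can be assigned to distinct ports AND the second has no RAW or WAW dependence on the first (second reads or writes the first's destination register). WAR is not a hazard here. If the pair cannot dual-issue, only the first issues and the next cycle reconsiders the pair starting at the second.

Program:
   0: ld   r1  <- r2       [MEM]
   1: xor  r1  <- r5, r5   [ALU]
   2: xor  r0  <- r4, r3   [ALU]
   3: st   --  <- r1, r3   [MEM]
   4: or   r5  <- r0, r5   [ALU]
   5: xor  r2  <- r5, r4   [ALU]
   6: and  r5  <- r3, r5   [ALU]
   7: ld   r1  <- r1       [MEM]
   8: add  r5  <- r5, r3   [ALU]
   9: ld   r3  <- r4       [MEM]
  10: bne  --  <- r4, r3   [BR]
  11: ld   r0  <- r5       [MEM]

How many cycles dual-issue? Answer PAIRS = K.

0. ld @i0  | WAW r1
1. xor+xor @i1&i2  | 2-wide
2. st+or @i3&i4  | 2-wide
3. xor+and @i5&i6  | 2-wide
4. ld+add @i7&i8  | 2-wide
5. ld @i9  | no-port MEM/BR
6. bne @i10  | no-port BR/MEM
7. ld @i11  | tail

PAIRS = 4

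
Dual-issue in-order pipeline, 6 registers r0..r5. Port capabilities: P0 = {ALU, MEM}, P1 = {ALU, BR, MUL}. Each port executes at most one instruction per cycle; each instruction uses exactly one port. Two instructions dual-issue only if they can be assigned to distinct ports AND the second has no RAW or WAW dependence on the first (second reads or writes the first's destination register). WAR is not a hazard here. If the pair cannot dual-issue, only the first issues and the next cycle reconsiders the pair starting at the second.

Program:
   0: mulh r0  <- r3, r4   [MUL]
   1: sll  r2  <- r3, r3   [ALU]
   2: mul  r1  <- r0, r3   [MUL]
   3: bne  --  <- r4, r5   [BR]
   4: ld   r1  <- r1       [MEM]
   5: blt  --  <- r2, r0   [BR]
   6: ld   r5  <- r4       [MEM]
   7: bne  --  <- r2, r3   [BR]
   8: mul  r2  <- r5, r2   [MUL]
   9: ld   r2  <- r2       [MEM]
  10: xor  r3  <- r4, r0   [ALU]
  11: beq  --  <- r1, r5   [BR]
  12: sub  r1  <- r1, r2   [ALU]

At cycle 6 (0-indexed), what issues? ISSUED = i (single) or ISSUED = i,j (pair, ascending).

#0 head=0: mulh;sll i0&i1 dual
#1 head=2: mul i2 no-port MUL/BR
#2 head=3: bne;ld i3&i4 dual
#3 head=5: blt;ld i5&i6 dual
#4 head=7: bne i7 no-port BR/MUL
#5 head=8: mul i8 RAW+WAW r2
#6 head=9: ld;xor i9&i10 dual
#7 head=11: beq;sub i11&i12 dual

ISSUED = 9,10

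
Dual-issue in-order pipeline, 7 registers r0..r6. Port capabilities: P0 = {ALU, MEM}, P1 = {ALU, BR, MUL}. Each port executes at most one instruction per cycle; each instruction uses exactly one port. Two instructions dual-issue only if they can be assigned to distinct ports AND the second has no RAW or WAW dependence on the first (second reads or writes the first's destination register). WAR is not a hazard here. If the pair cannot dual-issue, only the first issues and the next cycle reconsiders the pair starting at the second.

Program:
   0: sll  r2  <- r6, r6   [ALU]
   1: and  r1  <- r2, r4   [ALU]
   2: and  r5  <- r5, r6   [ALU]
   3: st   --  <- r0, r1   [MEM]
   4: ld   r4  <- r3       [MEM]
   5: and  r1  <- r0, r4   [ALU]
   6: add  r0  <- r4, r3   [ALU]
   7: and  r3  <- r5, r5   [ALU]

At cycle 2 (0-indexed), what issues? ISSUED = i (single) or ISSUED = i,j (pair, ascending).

ISSUED = 3

t=0 i0:sll.ALU ; RAW r2
t=1 i1,i2:and.ALU+and.ALU ; 2-wide
t=2 i3:st.MEM ; no-port MEM/MEM
t=3 i4:ld.MEM ; RAW r4
t=4 i5,i6:and.ALU+add.ALU ; 2-wide
t=5 i7:and.ALU ; tail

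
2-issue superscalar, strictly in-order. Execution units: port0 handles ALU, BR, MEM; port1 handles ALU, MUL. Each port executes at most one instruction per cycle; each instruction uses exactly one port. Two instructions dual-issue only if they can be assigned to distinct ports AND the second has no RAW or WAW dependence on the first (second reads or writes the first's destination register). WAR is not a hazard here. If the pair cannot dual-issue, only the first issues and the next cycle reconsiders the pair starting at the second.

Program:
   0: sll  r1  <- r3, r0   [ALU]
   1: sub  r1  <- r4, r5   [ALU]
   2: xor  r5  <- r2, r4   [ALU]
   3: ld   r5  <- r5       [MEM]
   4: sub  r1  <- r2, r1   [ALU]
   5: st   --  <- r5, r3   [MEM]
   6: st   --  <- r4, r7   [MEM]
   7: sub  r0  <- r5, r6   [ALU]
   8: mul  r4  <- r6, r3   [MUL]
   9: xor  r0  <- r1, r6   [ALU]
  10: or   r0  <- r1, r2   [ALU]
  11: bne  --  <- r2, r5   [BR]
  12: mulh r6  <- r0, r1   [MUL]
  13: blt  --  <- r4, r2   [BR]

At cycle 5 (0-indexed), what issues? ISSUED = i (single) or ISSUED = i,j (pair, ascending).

ISSUED = 8,9

0. sll @i0  | WAW r1
1. sub xor @i1,i2  | dual
2. ld sub @i3,i4  | dual
3. st @i5  | no-port MEM/MEM
4. st sub @i6,i7  | dual
5. mul xor @i8,i9  | dual
6. or bne @i10,i11  | dual
7. mulh blt @i12,i13  | dual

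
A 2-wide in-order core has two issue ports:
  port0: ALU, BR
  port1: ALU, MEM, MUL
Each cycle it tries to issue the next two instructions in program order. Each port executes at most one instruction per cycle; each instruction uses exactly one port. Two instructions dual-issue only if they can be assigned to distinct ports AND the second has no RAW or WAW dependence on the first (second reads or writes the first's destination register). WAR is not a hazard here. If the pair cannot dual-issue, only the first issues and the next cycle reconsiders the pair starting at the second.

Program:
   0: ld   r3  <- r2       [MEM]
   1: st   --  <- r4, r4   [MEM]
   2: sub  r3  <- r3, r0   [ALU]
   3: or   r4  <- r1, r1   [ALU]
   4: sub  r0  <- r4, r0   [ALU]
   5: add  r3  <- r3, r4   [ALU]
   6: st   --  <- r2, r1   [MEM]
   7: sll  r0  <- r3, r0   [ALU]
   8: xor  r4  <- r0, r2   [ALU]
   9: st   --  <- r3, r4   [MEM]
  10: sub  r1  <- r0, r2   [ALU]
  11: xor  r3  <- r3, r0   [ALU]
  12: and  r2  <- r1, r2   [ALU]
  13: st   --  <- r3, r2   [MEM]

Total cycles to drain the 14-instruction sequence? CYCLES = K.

CYCLES = 9

c0: i0 ld.MEM  no-port MEM/MEM
c1: i1,i2 st.MEM sub.ALU  dual
c2: i3 or.ALU  RAW r4
c3: i4,i5 sub.ALU add.ALU  dual
c4: i6,i7 st.MEM sll.ALU  dual
c5: i8 xor.ALU  RAW r4
c6: i9,i10 st.MEM sub.ALU  dual
c7: i11,i12 xor.ALU and.ALU  dual
c8: i13 st.MEM  tail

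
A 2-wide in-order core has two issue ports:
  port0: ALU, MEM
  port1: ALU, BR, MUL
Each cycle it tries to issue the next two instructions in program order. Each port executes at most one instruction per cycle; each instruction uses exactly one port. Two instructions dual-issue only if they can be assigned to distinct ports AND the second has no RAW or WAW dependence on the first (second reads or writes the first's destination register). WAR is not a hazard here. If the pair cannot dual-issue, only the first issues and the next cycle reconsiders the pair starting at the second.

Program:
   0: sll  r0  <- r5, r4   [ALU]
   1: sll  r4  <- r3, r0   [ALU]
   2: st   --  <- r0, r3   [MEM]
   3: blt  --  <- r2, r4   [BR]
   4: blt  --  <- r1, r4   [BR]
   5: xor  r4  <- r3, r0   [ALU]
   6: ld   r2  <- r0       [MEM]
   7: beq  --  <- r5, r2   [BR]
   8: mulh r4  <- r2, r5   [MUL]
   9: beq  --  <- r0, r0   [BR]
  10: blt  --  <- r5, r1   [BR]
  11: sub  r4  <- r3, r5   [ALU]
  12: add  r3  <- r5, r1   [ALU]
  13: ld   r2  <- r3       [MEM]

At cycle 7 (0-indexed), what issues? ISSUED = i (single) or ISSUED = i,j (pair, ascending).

ISSUED = 9

t=0 i0:sll ; RAW r0
t=1 i1+i2:sll st ; pair
t=2 i3:blt ; no-port BR/BR
t=3 i4+i5:blt xor ; pair
t=4 i6:ld ; RAW r2
t=5 i7:beq ; no-port BR/MUL
t=6 i8:mulh ; no-port MUL/BR
t=7 i9:beq ; no-port BR/BR
t=8 i10+i11:blt sub ; pair
t=9 i12:add ; RAW r3
t=10 i13:ld ; tail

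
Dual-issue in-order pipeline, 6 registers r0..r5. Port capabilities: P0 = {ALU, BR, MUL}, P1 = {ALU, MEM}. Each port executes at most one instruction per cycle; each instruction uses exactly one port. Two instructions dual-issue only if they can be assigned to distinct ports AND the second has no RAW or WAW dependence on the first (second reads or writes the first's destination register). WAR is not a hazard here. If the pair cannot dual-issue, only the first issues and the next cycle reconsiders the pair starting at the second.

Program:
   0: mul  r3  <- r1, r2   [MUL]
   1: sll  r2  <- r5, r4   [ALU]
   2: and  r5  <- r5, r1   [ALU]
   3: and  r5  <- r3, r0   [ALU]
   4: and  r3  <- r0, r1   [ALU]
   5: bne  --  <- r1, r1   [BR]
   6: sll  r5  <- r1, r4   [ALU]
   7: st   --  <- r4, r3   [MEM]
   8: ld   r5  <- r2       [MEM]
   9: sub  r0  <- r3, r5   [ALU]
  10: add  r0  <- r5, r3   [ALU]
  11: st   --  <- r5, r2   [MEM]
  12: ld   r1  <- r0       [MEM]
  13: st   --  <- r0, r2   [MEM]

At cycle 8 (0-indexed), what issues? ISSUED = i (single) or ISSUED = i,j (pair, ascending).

ISSUED = 12

  cy0 -> i0+i1 (mul.MUL sll.ALU) 2-wide
  cy1 -> i2 (and.ALU) WAW r5
  cy2 -> i3+i4 (and.ALU and.ALU) 2-wide
  cy3 -> i5+i6 (bne.BR sll.ALU) 2-wide
  cy4 -> i7 (st.MEM) no-port MEM/MEM
  cy5 -> i8 (ld.MEM) RAW r5
  cy6 -> i9 (sub.ALU) WAW r0
  cy7 -> i10+i11 (add.ALU st.MEM) 2-wide
  cy8 -> i12 (ld.MEM) no-port MEM/MEM
  cy9 -> i13 (st.MEM) tail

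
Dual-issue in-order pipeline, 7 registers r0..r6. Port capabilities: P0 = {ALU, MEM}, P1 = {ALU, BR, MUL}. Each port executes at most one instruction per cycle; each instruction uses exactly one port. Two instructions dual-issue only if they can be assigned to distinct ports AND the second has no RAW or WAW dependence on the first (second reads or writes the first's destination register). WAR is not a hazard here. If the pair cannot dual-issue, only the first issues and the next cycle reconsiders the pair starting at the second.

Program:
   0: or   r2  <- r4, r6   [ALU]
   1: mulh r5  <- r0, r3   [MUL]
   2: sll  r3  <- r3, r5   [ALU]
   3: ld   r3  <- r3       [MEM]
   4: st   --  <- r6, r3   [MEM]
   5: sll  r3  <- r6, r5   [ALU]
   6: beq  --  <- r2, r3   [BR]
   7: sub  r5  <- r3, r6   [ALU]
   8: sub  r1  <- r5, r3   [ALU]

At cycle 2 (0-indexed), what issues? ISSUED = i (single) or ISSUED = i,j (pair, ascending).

ISSUED = 3

0. or/mulh @i0+i1  | 2-wide
1. sll @i2  | RAW+WAW r3
2. ld @i3  | no-port MEM/MEM
3. st/sll @i4+i5  | 2-wide
4. beq/sub @i6+i7  | 2-wide
5. sub @i8  | tail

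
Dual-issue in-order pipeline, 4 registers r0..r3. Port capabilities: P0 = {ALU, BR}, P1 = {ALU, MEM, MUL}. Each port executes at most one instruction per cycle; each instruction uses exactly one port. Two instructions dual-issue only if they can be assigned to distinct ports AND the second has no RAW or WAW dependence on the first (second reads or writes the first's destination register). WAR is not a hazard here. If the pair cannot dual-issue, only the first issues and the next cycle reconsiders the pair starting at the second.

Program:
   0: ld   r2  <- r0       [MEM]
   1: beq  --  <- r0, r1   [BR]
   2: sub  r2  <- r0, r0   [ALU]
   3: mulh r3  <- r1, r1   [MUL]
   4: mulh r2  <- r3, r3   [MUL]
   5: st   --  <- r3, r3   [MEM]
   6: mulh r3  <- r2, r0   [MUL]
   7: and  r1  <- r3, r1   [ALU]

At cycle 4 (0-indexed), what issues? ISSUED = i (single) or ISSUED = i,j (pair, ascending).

t=0 i0/i1:ld.MEM beq.BR ; pair
t=1 i2/i3:sub.ALU mulh.MUL ; pair
t=2 i4:mulh.MUL ; no-port MUL/MEM
t=3 i5:st.MEM ; no-port MEM/MUL
t=4 i6:mulh.MUL ; RAW r3
t=5 i7:and.ALU ; tail

ISSUED = 6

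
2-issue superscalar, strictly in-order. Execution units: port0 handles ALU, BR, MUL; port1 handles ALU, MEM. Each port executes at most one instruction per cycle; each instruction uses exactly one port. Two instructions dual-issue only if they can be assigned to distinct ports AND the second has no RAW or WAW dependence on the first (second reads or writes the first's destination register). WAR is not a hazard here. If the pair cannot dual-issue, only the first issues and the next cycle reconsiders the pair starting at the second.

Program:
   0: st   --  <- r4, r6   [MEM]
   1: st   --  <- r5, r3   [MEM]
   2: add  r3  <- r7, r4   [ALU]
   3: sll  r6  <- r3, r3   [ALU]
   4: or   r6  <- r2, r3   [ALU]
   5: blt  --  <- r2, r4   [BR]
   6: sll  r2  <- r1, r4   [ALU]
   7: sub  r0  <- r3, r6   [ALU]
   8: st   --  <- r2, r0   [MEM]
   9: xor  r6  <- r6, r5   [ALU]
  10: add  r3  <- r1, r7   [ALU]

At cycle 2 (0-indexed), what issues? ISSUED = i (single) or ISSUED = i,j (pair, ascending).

c0: i0 st.MEM  no-port MEM/MEM
c1: i1&i2 st.MEM/add.ALU  pair
c2: i3 sll.ALU  WAW r6
c3: i4&i5 or.ALU/blt.BR  pair
c4: i6&i7 sll.ALU/sub.ALU  pair
c5: i8&i9 st.MEM/xor.ALU  pair
c6: i10 add.ALU  tail

ISSUED = 3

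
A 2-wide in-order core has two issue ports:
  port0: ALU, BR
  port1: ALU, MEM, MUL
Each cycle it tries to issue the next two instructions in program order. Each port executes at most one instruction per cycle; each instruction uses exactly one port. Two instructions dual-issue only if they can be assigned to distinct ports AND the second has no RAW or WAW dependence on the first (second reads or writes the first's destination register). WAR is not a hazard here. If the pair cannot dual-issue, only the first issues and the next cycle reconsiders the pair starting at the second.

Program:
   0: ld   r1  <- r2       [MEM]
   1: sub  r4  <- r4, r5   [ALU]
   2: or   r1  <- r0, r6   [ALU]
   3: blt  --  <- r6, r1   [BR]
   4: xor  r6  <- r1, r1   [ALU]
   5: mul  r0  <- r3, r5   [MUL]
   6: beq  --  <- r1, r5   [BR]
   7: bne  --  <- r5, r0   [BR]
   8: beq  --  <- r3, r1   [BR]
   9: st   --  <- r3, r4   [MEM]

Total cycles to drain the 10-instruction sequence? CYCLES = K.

CYCLES = 6

c0: i0+i1 ld+sub  2-wide
c1: i2 or  RAW r1
c2: i3+i4 blt+xor  2-wide
c3: i5+i6 mul+beq  2-wide
c4: i7 bne  no-port BR/BR
c5: i8+i9 beq+st  2-wide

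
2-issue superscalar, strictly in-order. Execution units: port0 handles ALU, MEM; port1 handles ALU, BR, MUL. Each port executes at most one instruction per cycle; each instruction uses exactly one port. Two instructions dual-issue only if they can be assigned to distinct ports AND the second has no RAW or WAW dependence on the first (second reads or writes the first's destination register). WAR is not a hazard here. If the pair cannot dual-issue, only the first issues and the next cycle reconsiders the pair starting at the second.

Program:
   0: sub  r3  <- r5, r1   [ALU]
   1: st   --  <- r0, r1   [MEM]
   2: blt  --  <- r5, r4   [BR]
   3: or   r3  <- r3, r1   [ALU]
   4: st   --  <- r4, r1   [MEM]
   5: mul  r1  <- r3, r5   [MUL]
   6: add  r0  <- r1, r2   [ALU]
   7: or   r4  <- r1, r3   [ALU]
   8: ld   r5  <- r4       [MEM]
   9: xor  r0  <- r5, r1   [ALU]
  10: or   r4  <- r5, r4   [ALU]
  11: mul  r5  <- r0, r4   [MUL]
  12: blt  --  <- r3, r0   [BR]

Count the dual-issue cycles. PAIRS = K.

PAIRS = 5

[0] i0/i1  sub.ALU/st.MEM  -- dual
[1] i2/i3  blt.BR/or.ALU  -- dual
[2] i4/i5  st.MEM/mul.MUL  -- dual
[3] i6/i7  add.ALU/or.ALU  -- dual
[4] i8  ld.MEM  -- RAW r5
[5] i9/i10  xor.ALU/or.ALU  -- dual
[6] i11  mul.MUL  -- no-port MUL/BR
[7] i12  blt.BR  -- tail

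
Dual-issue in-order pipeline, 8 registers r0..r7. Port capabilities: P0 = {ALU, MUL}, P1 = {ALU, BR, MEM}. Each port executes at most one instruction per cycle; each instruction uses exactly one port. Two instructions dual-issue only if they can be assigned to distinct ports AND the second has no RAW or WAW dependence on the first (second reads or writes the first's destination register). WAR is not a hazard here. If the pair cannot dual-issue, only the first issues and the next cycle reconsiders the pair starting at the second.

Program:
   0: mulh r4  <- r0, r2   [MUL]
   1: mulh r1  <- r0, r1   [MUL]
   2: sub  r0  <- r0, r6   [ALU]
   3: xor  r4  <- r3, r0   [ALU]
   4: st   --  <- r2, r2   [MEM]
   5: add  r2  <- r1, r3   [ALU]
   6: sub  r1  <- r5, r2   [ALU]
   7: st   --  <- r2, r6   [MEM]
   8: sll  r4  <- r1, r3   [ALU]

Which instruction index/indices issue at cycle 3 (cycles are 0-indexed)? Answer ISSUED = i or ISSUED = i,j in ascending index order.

[0] i0  mulh  -- no-port MUL/MUL
[1] i1/i2  mulh+sub  -- 2-wide
[2] i3/i4  xor+st  -- 2-wide
[3] i5  add  -- RAW r2
[4] i6/i7  sub+st  -- 2-wide
[5] i8  sll  -- tail

ISSUED = 5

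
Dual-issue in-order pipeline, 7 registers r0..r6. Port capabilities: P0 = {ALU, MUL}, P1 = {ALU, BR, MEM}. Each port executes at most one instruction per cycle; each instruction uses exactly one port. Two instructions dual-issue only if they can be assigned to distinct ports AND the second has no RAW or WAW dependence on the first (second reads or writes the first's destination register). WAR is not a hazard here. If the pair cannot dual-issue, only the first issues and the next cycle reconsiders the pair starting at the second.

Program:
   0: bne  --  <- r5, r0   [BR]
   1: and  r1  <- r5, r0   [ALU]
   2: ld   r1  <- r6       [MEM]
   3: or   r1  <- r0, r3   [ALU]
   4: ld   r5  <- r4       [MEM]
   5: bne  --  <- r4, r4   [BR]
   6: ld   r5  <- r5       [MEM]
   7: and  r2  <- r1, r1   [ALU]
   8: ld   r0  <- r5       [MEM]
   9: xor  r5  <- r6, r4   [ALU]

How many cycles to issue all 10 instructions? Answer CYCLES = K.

CYCLES = 6

c0: i0/i1 bne.BR+and.ALU  2-wide
c1: i2 ld.MEM  WAW r1
c2: i3/i4 or.ALU+ld.MEM  2-wide
c3: i5 bne.BR  no-port BR/MEM
c4: i6/i7 ld.MEM+and.ALU  2-wide
c5: i8/i9 ld.MEM+xor.ALU  2-wide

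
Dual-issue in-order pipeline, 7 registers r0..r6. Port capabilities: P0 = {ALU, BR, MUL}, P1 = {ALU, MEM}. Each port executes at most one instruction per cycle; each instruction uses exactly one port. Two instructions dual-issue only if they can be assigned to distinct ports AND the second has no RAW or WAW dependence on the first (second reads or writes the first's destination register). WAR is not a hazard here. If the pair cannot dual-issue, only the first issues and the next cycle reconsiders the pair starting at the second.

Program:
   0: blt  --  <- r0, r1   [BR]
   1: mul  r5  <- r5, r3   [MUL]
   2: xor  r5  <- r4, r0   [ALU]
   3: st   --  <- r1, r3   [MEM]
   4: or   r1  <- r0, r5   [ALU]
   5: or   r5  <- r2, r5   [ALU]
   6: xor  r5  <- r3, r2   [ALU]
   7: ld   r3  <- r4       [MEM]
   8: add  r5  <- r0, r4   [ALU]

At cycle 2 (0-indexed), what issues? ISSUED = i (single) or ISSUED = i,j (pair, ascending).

0. blt @i0  | no-port BR/MUL
1. mul @i1  | WAW r5
2. xor+st @i2/i3  | 2-wide
3. or+or @i4/i5  | 2-wide
4. xor+ld @i6/i7  | 2-wide
5. add @i8  | tail

ISSUED = 2,3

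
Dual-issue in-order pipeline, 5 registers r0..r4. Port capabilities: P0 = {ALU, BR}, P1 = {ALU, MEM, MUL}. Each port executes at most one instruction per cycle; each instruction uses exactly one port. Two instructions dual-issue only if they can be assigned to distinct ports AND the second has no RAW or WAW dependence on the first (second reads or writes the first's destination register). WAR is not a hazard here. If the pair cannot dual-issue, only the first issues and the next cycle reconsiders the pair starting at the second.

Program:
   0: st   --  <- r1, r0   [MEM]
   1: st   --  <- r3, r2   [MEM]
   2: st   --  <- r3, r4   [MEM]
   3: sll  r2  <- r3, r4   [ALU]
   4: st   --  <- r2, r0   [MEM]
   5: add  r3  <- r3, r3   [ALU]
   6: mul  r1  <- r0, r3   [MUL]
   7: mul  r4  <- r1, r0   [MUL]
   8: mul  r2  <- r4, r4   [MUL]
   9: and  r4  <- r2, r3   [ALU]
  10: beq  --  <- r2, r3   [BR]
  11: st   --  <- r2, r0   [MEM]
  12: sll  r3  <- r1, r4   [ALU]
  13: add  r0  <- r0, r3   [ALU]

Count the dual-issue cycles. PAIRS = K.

  cy0 -> i0 (st.MEM) no-port MEM/MEM
  cy1 -> i1 (st.MEM) no-port MEM/MEM
  cy2 -> i2,i3 (st.MEM+sll.ALU) pair
  cy3 -> i4,i5 (st.MEM+add.ALU) pair
  cy4 -> i6 (mul.MUL) no-port MUL/MUL
  cy5 -> i7 (mul.MUL) no-port MUL/MUL
  cy6 -> i8 (mul.MUL) RAW r2
  cy7 -> i9,i10 (and.ALU+beq.BR) pair
  cy8 -> i11,i12 (st.MEM+sll.ALU) pair
  cy9 -> i13 (add.ALU) tail

PAIRS = 4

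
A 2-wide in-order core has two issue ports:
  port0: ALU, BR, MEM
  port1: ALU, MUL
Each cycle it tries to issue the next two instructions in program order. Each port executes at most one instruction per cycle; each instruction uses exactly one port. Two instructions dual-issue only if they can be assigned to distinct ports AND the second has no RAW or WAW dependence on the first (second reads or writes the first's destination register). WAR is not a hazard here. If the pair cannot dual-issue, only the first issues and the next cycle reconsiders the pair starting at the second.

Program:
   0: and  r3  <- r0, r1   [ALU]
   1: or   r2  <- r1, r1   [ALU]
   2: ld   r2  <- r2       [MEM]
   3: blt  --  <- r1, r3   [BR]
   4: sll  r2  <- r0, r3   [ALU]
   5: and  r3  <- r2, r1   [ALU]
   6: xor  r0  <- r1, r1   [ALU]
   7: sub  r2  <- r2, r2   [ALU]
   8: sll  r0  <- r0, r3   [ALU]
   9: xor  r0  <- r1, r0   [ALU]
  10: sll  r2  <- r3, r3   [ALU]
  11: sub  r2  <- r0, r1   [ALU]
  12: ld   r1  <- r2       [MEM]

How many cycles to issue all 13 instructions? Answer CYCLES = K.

CYCLES = 8

[0] i0+i1  and+or  -- 2-wide
[1] i2  ld  -- no-port MEM/BR
[2] i3+i4  blt+sll  -- 2-wide
[3] i5+i6  and+xor  -- 2-wide
[4] i7+i8  sub+sll  -- 2-wide
[5] i9+i10  xor+sll  -- 2-wide
[6] i11  sub  -- RAW r2
[7] i12  ld  -- tail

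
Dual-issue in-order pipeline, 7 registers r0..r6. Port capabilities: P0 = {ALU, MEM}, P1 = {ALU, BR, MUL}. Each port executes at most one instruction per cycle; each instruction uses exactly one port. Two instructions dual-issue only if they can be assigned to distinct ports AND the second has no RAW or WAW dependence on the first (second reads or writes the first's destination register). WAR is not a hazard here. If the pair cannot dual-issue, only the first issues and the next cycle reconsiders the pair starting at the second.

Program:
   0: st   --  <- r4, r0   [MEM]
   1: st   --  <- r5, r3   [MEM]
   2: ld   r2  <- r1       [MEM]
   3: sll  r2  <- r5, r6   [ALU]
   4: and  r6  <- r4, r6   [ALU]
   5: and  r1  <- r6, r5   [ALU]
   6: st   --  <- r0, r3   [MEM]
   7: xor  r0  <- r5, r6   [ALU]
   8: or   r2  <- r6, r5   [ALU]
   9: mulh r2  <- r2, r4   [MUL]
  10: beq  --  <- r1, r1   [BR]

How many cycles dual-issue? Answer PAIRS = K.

PAIRS = 3

#0 head=0: st i0 no-port MEM/MEM
#1 head=1: st i1 no-port MEM/MEM
#2 head=2: ld i2 WAW r2
#3 head=3: sll and i3&i4 pair
#4 head=5: and st i5&i6 pair
#5 head=7: xor or i7&i8 pair
#6 head=9: mulh i9 no-port MUL/BR
#7 head=10: beq i10 tail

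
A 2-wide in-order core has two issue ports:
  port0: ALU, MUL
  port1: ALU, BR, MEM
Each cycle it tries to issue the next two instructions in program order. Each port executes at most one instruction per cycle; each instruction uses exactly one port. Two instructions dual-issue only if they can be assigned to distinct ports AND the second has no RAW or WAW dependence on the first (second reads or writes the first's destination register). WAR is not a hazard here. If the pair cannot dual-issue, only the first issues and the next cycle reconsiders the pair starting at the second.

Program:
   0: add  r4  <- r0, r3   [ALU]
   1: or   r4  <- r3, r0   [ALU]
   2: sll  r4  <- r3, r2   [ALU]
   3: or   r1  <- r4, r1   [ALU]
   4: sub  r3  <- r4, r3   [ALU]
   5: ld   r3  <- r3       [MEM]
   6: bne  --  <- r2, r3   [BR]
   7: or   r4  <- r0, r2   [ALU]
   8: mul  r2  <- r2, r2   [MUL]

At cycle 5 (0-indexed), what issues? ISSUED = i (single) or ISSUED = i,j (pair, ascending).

t=0 i0:add ; WAW r4
t=1 i1:or ; WAW r4
t=2 i2:sll ; RAW r4
t=3 i3&i4:or+sub ; pair
t=4 i5:ld ; no-port MEM/BR
t=5 i6&i7:bne+or ; pair
t=6 i8:mul ; tail

ISSUED = 6,7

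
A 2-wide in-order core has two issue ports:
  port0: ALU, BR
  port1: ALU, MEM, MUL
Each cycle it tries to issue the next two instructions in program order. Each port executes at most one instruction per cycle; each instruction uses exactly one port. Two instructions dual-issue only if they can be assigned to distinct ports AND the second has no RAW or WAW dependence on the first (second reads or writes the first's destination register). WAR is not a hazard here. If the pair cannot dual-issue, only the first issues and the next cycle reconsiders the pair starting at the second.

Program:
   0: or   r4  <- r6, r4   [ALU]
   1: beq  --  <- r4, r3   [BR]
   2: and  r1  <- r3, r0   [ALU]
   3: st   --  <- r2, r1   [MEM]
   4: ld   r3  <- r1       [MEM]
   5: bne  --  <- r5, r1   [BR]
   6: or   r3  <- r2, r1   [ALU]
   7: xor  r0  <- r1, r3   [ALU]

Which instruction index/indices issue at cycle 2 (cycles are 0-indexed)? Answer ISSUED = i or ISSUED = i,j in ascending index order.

ISSUED = 3

#0 head=0: or.ALU i0 RAW r4
#1 head=1: beq.BR;and.ALU i1/i2 2-wide
#2 head=3: st.MEM i3 no-port MEM/MEM
#3 head=4: ld.MEM;bne.BR i4/i5 2-wide
#4 head=6: or.ALU i6 RAW r3
#5 head=7: xor.ALU i7 tail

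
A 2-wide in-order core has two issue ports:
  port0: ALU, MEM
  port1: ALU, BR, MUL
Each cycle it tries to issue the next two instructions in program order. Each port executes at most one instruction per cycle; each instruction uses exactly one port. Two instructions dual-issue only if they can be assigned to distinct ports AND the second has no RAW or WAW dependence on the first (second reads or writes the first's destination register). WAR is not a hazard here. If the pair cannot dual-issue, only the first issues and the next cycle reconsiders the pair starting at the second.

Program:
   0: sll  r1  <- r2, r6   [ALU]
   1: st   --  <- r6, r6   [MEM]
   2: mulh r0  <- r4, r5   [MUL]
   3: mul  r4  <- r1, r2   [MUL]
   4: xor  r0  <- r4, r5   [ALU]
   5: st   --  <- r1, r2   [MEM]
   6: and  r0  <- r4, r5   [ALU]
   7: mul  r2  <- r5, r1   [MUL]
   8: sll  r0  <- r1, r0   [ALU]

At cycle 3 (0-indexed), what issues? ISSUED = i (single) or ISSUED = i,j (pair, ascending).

ISSUED = 4,5

#0 head=0: sll/st i0,i1 pair
#1 head=2: mulh i2 no-port MUL/MUL
#2 head=3: mul i3 RAW r4
#3 head=4: xor/st i4,i5 pair
#4 head=6: and/mul i6,i7 pair
#5 head=8: sll i8 tail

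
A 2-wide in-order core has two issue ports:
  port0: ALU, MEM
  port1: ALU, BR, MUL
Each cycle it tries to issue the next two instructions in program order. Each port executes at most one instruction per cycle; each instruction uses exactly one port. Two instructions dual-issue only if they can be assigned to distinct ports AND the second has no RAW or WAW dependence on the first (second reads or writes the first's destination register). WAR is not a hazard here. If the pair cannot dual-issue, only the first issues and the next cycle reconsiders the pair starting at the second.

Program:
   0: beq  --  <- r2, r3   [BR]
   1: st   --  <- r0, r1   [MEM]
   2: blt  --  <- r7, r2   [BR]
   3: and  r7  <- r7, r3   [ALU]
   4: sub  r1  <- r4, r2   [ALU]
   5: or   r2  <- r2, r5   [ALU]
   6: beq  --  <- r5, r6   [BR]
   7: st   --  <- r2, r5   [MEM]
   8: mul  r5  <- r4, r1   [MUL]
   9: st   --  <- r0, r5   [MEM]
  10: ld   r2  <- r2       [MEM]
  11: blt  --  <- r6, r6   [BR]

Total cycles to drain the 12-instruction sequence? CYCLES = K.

CYCLES = 7

t=0 i0/i1:beq.BR st.MEM ; dual
t=1 i2/i3:blt.BR and.ALU ; dual
t=2 i4/i5:sub.ALU or.ALU ; dual
t=3 i6/i7:beq.BR st.MEM ; dual
t=4 i8:mul.MUL ; RAW r5
t=5 i9:st.MEM ; no-port MEM/MEM
t=6 i10/i11:ld.MEM blt.BR ; dual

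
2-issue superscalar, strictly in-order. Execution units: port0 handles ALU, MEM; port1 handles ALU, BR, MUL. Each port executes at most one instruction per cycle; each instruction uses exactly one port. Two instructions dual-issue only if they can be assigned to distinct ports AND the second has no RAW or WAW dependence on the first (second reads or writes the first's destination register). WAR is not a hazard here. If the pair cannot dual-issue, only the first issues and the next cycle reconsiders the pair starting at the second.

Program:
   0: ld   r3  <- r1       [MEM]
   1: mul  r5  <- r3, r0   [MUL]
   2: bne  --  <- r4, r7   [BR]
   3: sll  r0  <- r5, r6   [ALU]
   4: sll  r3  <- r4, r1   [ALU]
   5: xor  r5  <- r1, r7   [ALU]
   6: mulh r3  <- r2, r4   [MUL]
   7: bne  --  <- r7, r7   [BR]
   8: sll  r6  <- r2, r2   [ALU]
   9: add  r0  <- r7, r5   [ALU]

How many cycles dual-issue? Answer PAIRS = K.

PAIRS = 3

  cy0 -> i0 (ld) RAW r3
  cy1 -> i1 (mul) no-port MUL/BR
  cy2 -> i2&i3 (bne;sll) 2-wide
  cy3 -> i4&i5 (sll;xor) 2-wide
  cy4 -> i6 (mulh) no-port MUL/BR
  cy5 -> i7&i8 (bne;sll) 2-wide
  cy6 -> i9 (add) tail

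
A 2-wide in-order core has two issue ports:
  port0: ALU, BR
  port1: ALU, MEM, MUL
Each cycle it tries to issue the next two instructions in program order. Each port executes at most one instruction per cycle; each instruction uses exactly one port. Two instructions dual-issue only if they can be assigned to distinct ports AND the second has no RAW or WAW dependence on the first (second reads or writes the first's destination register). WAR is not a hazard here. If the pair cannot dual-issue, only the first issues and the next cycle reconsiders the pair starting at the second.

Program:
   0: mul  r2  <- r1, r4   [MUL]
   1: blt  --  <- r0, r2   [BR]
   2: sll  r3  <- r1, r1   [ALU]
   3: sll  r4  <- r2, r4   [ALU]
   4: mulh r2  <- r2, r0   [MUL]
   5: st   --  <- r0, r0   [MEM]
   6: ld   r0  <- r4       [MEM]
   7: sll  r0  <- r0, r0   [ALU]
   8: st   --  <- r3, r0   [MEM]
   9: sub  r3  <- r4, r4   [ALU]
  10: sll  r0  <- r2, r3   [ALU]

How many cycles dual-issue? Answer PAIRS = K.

PAIRS = 3

t=0 i0:mul.MUL ; RAW r2
t=1 i1+i2:blt.BR;sll.ALU ; pair
t=2 i3+i4:sll.ALU;mulh.MUL ; pair
t=3 i5:st.MEM ; no-port MEM/MEM
t=4 i6:ld.MEM ; RAW+WAW r0
t=5 i7:sll.ALU ; RAW r0
t=6 i8+i9:st.MEM;sub.ALU ; pair
t=7 i10:sll.ALU ; tail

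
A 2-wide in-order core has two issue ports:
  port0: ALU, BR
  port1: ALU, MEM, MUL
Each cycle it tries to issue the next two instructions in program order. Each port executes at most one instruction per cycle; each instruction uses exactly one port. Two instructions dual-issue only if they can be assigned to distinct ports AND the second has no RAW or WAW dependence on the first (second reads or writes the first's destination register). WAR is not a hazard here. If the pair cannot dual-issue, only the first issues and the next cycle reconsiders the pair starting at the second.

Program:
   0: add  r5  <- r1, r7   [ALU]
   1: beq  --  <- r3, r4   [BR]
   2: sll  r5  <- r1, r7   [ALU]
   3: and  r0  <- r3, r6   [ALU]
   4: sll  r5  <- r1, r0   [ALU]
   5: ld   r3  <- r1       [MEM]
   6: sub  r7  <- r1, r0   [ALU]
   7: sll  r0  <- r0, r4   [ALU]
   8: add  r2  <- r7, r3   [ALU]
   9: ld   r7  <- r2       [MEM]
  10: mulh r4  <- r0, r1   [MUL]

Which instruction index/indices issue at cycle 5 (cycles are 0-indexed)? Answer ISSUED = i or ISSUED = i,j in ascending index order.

#0 head=0: add.ALU/beq.BR i0+i1 dual
#1 head=2: sll.ALU/and.ALU i2+i3 dual
#2 head=4: sll.ALU/ld.MEM i4+i5 dual
#3 head=6: sub.ALU/sll.ALU i6+i7 dual
#4 head=8: add.ALU i8 RAW r2
#5 head=9: ld.MEM i9 no-port MEM/MUL
#6 head=10: mulh.MUL i10 tail

ISSUED = 9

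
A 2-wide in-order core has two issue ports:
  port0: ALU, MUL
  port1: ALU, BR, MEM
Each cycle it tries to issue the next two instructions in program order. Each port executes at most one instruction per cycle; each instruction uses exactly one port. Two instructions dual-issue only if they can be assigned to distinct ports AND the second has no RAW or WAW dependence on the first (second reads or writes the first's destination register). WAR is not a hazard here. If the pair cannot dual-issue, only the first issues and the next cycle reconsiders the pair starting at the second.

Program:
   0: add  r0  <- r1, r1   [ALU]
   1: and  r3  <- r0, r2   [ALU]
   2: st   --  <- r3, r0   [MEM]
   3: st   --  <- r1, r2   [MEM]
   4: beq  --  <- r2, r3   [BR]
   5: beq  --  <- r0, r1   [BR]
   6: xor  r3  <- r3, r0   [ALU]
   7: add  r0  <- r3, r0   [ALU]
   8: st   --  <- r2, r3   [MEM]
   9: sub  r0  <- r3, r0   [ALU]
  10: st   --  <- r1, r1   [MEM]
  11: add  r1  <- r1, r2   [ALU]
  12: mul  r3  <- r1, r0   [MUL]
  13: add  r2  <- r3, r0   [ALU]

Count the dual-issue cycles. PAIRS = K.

PAIRS = 3

0. add.ALU @i0  | RAW r0
1. and.ALU @i1  | RAW r3
2. st.MEM @i2  | no-port MEM/MEM
3. st.MEM @i3  | no-port MEM/BR
4. beq.BR @i4  | no-port BR/BR
5. beq.BR+xor.ALU @i5&i6  | dual
6. add.ALU+st.MEM @i7&i8  | dual
7. sub.ALU+st.MEM @i9&i10  | dual
8. add.ALU @i11  | RAW r1
9. mul.MUL @i12  | RAW r3
10. add.ALU @i13  | tail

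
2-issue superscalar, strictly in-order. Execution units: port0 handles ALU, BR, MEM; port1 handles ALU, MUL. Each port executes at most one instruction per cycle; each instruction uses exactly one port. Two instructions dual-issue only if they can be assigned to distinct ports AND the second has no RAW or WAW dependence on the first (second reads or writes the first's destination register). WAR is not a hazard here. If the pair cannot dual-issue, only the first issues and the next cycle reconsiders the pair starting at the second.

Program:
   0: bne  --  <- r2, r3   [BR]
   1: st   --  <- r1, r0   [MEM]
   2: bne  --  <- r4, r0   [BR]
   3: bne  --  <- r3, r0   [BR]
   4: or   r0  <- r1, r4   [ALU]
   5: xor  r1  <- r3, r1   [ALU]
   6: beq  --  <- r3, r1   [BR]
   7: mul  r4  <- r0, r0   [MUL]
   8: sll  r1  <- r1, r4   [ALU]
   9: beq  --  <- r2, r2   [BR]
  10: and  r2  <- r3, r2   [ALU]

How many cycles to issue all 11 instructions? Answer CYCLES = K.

CYCLES = 8

0. bne @i0  | no-port BR/MEM
1. st @i1  | no-port MEM/BR
2. bne @i2  | no-port BR/BR
3. bne or @i3+i4  | pair
4. xor @i5  | RAW r1
5. beq mul @i6+i7  | pair
6. sll beq @i8+i9  | pair
7. and @i10  | tail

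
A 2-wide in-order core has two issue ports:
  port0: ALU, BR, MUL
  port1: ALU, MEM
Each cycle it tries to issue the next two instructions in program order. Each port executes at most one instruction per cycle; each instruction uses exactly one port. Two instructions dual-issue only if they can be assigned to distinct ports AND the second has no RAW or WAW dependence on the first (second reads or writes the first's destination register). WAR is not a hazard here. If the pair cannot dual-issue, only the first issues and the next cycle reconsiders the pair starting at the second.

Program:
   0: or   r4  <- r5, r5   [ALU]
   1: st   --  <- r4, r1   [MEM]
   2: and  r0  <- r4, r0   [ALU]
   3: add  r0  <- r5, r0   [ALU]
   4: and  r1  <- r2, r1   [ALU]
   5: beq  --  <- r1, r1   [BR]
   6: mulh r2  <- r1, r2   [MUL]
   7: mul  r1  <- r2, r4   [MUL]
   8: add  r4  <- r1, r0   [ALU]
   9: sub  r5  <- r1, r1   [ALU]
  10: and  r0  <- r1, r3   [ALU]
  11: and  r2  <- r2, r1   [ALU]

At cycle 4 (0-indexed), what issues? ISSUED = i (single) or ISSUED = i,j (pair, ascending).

ISSUED = 6

t=0 i0:or ; RAW r4
t=1 i1/i2:st/and ; dual
t=2 i3/i4:add/and ; dual
t=3 i5:beq ; no-port BR/MUL
t=4 i6:mulh ; no-port MUL/MUL
t=5 i7:mul ; RAW r1
t=6 i8/i9:add/sub ; dual
t=7 i10/i11:and/and ; dual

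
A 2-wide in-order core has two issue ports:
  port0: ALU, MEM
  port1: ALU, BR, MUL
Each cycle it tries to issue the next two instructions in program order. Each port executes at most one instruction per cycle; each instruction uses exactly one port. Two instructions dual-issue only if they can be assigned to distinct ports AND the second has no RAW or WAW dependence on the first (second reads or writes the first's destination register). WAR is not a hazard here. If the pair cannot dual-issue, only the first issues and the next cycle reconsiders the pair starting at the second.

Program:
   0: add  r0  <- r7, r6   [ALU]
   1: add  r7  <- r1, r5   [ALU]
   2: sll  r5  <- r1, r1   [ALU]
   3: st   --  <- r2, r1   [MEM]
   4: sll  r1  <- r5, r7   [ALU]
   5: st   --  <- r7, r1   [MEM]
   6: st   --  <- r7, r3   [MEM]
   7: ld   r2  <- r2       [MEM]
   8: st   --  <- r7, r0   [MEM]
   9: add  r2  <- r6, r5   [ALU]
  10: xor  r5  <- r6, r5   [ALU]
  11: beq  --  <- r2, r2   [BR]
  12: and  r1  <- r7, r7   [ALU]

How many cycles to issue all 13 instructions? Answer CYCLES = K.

CYCLES = 9

  cy0 -> i0,i1 (add.ALU;add.ALU) pair
  cy1 -> i2,i3 (sll.ALU;st.MEM) pair
  cy2 -> i4 (sll.ALU) RAW r1
  cy3 -> i5 (st.MEM) no-port MEM/MEM
  cy4 -> i6 (st.MEM) no-port MEM/MEM
  cy5 -> i7 (ld.MEM) no-port MEM/MEM
  cy6 -> i8,i9 (st.MEM;add.ALU) pair
  cy7 -> i10,i11 (xor.ALU;beq.BR) pair
  cy8 -> i12 (and.ALU) tail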